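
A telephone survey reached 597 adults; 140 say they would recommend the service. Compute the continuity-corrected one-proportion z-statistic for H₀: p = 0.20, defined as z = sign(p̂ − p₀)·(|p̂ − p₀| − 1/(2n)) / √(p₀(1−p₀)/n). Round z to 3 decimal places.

z = 2.057

p̂ = 140/597 = 0.23451. p̂ − p₀ = 0.034506.
Continuity correction 1/(2n) = 1/1194 = 0.000838.
Corrected numerator: |0.034506| − 0.000838 = 0.033668.
Under H₀, SE = √(p₀(1−p₀)/n) = √(0.20·0.80/597) = √0.000268007 = 0.016371.
z = +0.033668/0.016371 = 2.057.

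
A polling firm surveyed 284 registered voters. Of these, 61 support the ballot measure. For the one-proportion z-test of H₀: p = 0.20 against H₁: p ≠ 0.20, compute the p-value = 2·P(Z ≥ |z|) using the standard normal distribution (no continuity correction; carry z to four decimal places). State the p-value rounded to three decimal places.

With x = 61 successes in n = 284, p̂ = 0.21479.
Under H₀, SE = √(p₀(1−p₀)/n) = √(0.20·0.80/284) = √0.000563380 = 0.023736.
z = (p̂ − p₀)/SE = (61/284 − 0.20)/0.023736 ≈ 0.6231.
p-value = 2·P(Z ≥ |z|) with z = 0.6231 → 0.533.

p-value = 0.533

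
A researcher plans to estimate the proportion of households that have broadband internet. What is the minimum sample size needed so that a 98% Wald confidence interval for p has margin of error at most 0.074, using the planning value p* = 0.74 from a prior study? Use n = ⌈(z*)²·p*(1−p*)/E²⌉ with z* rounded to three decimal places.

n = 191

For 98% confidence, z* = 2.326.
p*(1−p*) = 0.1924.
Required n before rounding: 5.410276 × 0.1924 / 0.074² = 190.091.
⌈190.091⌉ = 191.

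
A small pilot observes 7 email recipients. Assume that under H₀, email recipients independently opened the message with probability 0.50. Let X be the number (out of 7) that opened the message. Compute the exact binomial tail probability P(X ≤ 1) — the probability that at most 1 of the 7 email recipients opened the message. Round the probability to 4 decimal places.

P = 0.0625

X is binomial with n = 7 and p = 0.50.
P(X ≤ 1) = C(7,0)·0.50^0·0.50^7 + C(7,1)·0.50^1·0.50^6.
= 0.007812 + 0.054688 = 0.0625.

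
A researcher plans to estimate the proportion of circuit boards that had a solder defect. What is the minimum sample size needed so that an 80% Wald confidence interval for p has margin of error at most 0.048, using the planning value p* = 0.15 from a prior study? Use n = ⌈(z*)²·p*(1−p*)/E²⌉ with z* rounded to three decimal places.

For 80% confidence, z* = 1.282.
p*(1−p*) = 0.1275.
(z*)²·p*(1−p*)/E² = 1.643524·0.1275/0.002304 = 90.950.
⌈90.950⌉ = 91.

n = 91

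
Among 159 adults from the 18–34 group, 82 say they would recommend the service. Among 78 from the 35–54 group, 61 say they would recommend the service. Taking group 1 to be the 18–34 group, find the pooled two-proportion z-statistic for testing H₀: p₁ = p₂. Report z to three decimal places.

p̂₁ = 82/159 = 0.51572, p̂₂ = 61/78 = 0.78205.
Pooling: p̂ = 143/237 = 0.60338.
SE = √[p̂(1−p̂)(1/n₁+1/n₂)] = √[0.60338·0.39662·(1/159+1/78)] ≈ 0.067626.
z = (p̂₁ − p̂₂)/SE = (0.51572 − 0.78205)/0.067626 = -0.26633/0.067626 = -3.938.

z = -3.938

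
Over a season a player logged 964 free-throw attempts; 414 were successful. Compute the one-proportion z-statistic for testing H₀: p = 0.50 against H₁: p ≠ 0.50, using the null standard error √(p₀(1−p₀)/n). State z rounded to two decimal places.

The sample proportion is 414/964 = 0.42946.
Under H₀, SE = √(p₀(1−p₀)/n) = √(0.50·0.50/964) = √0.000259336 = 0.016104.
Test statistic: z = -0.07054/0.016104 = -4.38.

z = -4.38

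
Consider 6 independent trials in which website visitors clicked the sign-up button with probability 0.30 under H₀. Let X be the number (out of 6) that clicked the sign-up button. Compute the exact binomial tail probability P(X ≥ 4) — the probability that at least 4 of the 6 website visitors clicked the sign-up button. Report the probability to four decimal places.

P = 0.0705

X is binomial with n = 6 and p = 0.30.
P(X ≥ 4) = C(6,4)·0.30^4·0.70^2 + C(6,5)·0.30^5·0.70^1 + C(6,6)·0.30^6·0.70^0.
= 0.059535 + 0.010206 + 0.000729 = 0.0705.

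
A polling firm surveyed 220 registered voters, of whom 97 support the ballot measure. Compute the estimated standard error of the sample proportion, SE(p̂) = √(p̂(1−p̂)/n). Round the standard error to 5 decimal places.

SE = 0.03347

Sample proportion p̂ = 97/220 = 0.44091.
p̂(1−p̂) = 0.44091·0.55909 = 0.246508.
Dividing by n and taking the root: √0.001120491 = 0.03347.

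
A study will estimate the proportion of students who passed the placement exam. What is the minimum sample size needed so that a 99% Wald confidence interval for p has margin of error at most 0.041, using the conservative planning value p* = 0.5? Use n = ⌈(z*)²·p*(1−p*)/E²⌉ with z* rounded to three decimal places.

For 99% confidence, z* = 2.576.
p*(1−p*) = 0.2500.
(z*)²·p*(1−p*)/E² = 6.635776·0.2500/0.001681 = 986.879.
Rounding up, n = 987.

n = 987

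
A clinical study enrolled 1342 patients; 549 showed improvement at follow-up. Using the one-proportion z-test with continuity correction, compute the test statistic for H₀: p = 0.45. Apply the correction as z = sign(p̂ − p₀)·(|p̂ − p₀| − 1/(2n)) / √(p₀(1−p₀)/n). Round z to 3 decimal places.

z = -2.985

p̂ = 549/1342 = 0.40909. p̂ − p₀ = -0.040909.
1/(2n) = 0.000373.
Corrected numerator: |-0.040909| − 0.000373 = 0.040536.
Null standard error: √(0.45·0.55/1342) = √0.000184426 = 0.013580.
z = −0.040536/0.013580 = -2.985.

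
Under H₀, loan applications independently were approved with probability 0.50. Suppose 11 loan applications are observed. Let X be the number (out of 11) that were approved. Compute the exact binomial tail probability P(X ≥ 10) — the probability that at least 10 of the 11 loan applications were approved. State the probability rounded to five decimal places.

P = 0.00586

X is binomial with n = 11 and p = 0.50.
P(X ≥ 10) = C(11,10)·0.50^10·0.50^1 + C(11,11)·0.50^11·0.50^0.
= 0.005371 + 0.000488 = 0.00586.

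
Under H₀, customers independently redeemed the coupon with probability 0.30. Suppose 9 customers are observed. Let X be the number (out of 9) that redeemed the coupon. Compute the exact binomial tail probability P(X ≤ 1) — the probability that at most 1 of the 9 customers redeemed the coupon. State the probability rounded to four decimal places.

P = 0.1960

X ~ Binomial(n=9, p=0.30).
P(X ≤ 1) = C(9,0)·0.30^0·0.70^9 + C(9,1)·0.30^1·0.70^8.
= 0.040354 + 0.155650 = 0.1960.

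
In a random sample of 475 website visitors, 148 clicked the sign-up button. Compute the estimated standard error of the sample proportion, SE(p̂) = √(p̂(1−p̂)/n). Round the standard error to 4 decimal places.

SE = 0.0213

p̂ = 148/475 = 0.31158.
p̂(1−p̂) = 0.31158·0.68842 = 0.214498.
SE = √(0.214498/475) = 0.0213.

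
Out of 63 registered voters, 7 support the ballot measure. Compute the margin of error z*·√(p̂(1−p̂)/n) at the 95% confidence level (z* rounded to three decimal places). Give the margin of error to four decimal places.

ME = 0.0776

With x = 7 successes in n = 63, p̂ = 0.11111.
Standard error of p̂: √(0.098765/63) = √0.001567705 = 0.039594.
For 95% confidence, z* = 1.960.
Margin of error = z*·SE = 1.960 × 0.039594 = 0.0776.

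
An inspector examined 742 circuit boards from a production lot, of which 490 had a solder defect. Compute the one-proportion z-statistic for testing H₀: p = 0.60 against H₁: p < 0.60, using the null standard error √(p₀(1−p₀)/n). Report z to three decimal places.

z = 3.357

The sample proportion is 490/742 = 0.66038.
Under H₀, SE = √(p₀(1−p₀)/n) = √(0.60·0.40/742) = √0.000323450 = 0.017985.
z = (p̂ − p₀)/SE = (0.66038 − 0.60)/0.017985 = 3.357.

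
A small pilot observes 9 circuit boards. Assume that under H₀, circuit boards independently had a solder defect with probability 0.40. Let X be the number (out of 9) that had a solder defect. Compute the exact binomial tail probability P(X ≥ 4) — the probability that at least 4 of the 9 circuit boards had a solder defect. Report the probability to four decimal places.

P = 0.5174

X is binomial with n = 9 and p = 0.40.
P(X ≥ 4) = Σ_{j=4}^{9} C(9,j)·0.40^j·0.60^{9−j}.
= 0.250823 + 0.167215 + 0.074318 + 0.021234 + 0.003539 + 0.000262 = 0.5174.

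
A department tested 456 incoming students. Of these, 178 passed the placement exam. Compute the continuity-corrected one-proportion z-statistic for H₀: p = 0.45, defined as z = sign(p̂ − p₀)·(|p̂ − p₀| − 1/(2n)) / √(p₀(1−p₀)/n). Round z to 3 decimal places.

z = -2.513

With x = 178 successes in n = 456, p̂ = 0.39035. p̂ − p₀ = -0.059649.
1/(2n) = 0.001096.
Corrected numerator: |-0.059649| − 0.001096 = 0.058553.
Under H₀, SE = √(p₀(1−p₀)/n) = √(0.45·0.55/456) = √0.000542763 = 0.023297.
z = −0.058553/0.023297 = -2.513.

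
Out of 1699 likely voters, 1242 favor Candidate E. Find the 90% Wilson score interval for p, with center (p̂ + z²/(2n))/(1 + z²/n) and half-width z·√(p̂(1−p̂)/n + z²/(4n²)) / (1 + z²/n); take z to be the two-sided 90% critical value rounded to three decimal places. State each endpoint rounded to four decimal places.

(0.7130, 0.7483)

Here p̂ = 1242/1699 = 0.73102 and z = 1.645 (z² = 2.706025).
1 + z²/n = 1.001593.
Center = (0.73102 + 0.000796)/1.001593 = 0.73065.
Radicand: p̂(1−p̂)/n + z²/(4n²) = 0.000115733 + 0.000000234 = 0.000115967.
Half-width = 1.645·√0.000115967/1.001593 = 0.01769.
CI: 0.73065 ± 0.01769 = (0.7130, 0.7483).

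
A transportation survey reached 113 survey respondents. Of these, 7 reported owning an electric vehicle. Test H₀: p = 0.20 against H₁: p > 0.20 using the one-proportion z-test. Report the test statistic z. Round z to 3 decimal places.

Sample proportion p̂ = 7/113 = 0.06195.
SE₀ = √(0.20·0.80/113) = 0.037629.
z = (p̂ − p₀)/SE = (0.06195 − 0.20)/0.037629 = -3.669.

z = -3.669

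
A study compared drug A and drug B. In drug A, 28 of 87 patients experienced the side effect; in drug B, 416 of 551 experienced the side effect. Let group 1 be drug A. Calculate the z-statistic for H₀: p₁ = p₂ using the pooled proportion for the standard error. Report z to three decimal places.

z = -8.162

Sample proportions: p̂₁ = 28/87 = 0.32184 and p̂₂ = 416/551 = 0.75499.
Pooled p̂ = (28+416)/(87+551) = 444/638 = 0.69592.
Pooled SE = √[0.2116135·0.01330913] ≈ 0.053070.
z = -0.43315/0.053070 = -8.162.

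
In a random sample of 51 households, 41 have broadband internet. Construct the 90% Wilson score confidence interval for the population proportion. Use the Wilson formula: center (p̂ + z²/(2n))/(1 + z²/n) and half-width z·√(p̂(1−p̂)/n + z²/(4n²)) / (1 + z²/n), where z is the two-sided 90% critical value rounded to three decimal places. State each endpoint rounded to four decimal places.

(0.6982, 0.8790)

Here p̂ = 41/51 = 0.80392 and z = 1.645 (z² = 2.706025).
1 + z²/n = 1.053059.
Adjusted center: (0.80392 + z²/(2n))/1.053059 = 0.78861.
Radicand: p̂(1−p̂)/n + z²/(4n²) = 0.003090817 + 0.000260095 = 0.003350912.
Half-width = z·√(radicand)/denom = 1.645·0.057887/1.053059 = 0.09043.
CI: 0.78861 ± 0.09043 = (0.6982, 0.8790).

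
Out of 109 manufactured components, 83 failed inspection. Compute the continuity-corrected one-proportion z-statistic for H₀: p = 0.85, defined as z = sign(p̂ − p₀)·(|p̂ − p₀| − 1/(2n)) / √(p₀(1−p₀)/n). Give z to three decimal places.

With x = 83 successes in n = 109, p̂ = 0.76147. p̂ − p₀ = -0.088532.
Continuity correction 1/(2n) = 1/218 = 0.004587.
Corrected numerator: |-0.088532| − 0.004587 = 0.083945.
Null standard error: √(0.85·0.15/109) = √0.001169725 = 0.034201.
z = (−)0.083945/0.034201 = -2.454.

z = -2.454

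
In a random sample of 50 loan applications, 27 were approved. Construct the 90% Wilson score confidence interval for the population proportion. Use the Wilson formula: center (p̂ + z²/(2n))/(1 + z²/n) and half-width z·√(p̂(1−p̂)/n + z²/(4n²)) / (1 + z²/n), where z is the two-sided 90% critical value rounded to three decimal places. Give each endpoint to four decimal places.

Here p̂ = 27/50 = 0.54000 and z = 1.645 (z² = 2.706025).
Denominator 1 + z²/n = 1 + 2.706025/50 = 1.054121.
Center = (0.54000 + 0.027060)/1.054121 = 0.53795.
Radicand: p̂(1−p̂)/n + z²/(4n²) = 0.004968000 + 0.000270603 = 0.005238603.
Half-width = 1.645·√0.005238603/1.054121 = 0.11295.
Interval: 0.53795 ± 0.11295 → (0.4250, 0.6509).

(0.4250, 0.6509)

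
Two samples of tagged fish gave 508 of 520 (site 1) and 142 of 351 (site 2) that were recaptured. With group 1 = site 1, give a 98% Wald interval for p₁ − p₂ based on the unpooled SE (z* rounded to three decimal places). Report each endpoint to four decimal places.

(0.5095, 0.6352)

p̂₁ = 0.97692, p̂₂ = 0.40456, so the observed difference is 0.57236.
SE = √(0.000043355 + 0.000686299) = √0.000729654 = 0.027012.
The 98% critical value is z* = 2.326. Margin = 2.326·0.027012 = 0.06283.
So the interval runs from 0.5095 to 0.6352.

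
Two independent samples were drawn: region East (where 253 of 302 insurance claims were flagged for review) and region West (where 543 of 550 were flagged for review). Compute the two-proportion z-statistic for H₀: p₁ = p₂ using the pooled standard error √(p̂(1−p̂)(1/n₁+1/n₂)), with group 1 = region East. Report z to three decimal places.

p̂₁ = 253/302 = 0.83775, p̂₂ = 543/550 = 0.98727.
Pooled p̂ = (253+543)/(302+550) = 796/852 = 0.93427.
Pooled SE = √[0.0614076·0.00512944] ≈ 0.017748.
z = -0.14952/0.017748 = -8.425.

z = -8.425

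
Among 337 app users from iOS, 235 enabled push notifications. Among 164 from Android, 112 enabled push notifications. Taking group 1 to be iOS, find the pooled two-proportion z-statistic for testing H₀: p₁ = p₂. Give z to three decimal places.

p̂₁ = 235/337 = 0.69733, p̂₂ = 112/164 = 0.68293.
Pooled p̂ = (235+112)/(337+164) = 347/501 = 0.69261.
SE = √[p̂(1−p̂)(1/n₁+1/n₂)] = √[0.69261·0.30739·(1/337+1/164)] ≈ 0.043931.
z = 0.01440/0.043931 = 0.328.

z = 0.328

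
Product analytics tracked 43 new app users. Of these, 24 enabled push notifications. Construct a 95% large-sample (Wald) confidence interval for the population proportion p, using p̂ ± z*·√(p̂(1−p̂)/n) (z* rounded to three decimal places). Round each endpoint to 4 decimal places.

(0.4097, 0.7066)

Sample proportion p̂ = 24/43 = 0.55814.
Standard error of p̂: √(0.246620/43) = √0.005735344 = 0.075732.
For 95% confidence, z* = 1.960.
Margin of error: 1.960 × 0.075732 = 0.14843.
Interval: 0.55814 ± 0.14843 → (0.4097, 0.7066).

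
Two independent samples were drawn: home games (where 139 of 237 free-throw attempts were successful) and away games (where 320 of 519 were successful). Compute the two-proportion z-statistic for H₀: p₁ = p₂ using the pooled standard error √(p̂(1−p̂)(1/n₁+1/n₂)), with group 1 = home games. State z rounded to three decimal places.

p̂₁ = 139/237 = 0.58650, p̂₂ = 320/519 = 0.61657.
Pooling: p̂ = 459/756 = 0.60714.
SE = √[p̂(1−p̂)(1/n₁+1/n₂)] = √[0.60714·0.39286·(1/237+1/519)] ≈ 0.038288.
z = (p̂₁ − p̂₂)/SE = (0.58650 − 0.61657)/0.038288 = -0.03007/0.038288 = -0.785.

z = -0.785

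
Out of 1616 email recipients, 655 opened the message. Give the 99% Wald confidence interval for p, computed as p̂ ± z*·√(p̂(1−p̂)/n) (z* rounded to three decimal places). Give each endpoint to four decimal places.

(0.3739, 0.4368)

Sample proportion p̂ = 655/1616 = 0.40532.
SE(p̂) = √(0.40532·0.59468/1616) = 0.012213.
The 99% critical value is z* = 2.576.
Margin = 2.576·0.012213 = 0.03146.
CI: 0.40532 ± 0.03146 = (0.3739, 0.4368).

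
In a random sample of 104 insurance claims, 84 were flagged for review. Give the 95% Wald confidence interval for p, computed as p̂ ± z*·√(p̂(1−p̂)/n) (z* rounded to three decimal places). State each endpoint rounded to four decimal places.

(0.7319, 0.8834)

The sample proportion is 84/104 = 0.80769.
SE(p̂) = √(0.80769·0.19231/104) = 0.038646.
The 95% critical value is z* = 1.960.
Margin of error: 1.960 × 0.038646 = 0.07575.
CI: 0.80769 ± 0.07575 = (0.7319, 0.8834).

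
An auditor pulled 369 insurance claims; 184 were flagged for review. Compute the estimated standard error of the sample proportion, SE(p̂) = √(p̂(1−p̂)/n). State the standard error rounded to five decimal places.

SE = 0.02603

Sample proportion p̂ = 184/369 = 0.49864.
p̂(1−p̂) = 0.249998.
SE = √(0.249998/369) = 0.02603.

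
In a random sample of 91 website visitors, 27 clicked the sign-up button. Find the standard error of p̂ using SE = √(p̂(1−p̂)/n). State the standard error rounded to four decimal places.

SE = 0.0479

The sample proportion is 27/91 = 0.29670.
p̂(1−p̂) = 0.208669.
SE = √(0.208669/91) = 0.0479.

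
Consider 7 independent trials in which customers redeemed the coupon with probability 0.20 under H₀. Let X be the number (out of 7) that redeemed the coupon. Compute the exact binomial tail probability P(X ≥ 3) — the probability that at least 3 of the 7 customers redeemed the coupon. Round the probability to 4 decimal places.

X ~ Binomial(n=7, p=0.20).
P(X ≥ 3) = Σ_{j=3}^{7} C(7,j)·0.20^j·0.80^{7−j}.
= 0.114688 + 0.028672 + 0.004301 + 0.000358 + 0.000013 = 0.1480.

P = 0.1480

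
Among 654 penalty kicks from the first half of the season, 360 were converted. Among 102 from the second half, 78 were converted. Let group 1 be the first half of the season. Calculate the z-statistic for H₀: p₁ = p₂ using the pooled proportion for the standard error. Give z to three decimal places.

z = -4.077

Sample proportions: p̂₁ = 360/654 = 0.55046 and p̂₂ = 78/102 = 0.76471.
Pooled p̂ = (360+78)/(654+102) = 438/756 = 0.57937.
SE = √[p̂(1−p̂)(1/n₁+1/n₂)] = √[0.57937·0.42063·(1/654+1/102)] ≈ 0.052553.
z = -0.21425/0.052553 = -4.077.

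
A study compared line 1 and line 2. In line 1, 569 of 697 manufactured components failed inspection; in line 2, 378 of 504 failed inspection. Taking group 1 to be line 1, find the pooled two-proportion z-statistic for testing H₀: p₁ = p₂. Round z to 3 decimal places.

p̂₁ = 569/697 = 0.81636, p̂₂ = 378/504 = 0.75000.
Pooled p̂ = (569+378)/(697+504) = 947/1201 = 0.78851.
Pooled SE = √[0.1667622·0.00341885] ≈ 0.023877.
z = (p̂₁ − p̂₂)/SE = (0.81636 − 0.75000)/0.023877 = 0.06636/0.023877 = 2.779.

z = 2.779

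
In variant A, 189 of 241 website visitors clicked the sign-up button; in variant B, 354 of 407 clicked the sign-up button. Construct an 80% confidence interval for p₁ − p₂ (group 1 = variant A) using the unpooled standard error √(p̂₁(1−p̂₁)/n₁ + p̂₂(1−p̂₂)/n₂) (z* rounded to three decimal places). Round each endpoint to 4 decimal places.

p̂₁ = 0.78423, p̂₂ = 0.86978, so the observed difference is -0.08555.
Unpooled SE = √(p̂₁(1−p̂₁)/n₁ + p̂₂(1−p̂₂)/n₂) = √(0.000702124 + 0.000278289) = 0.031312.
z* = 1.282 at the 80% level. Margin of error = 0.04014.
Interval: -0.08555 ± 0.04014 → (-0.1257, -0.0454).

(-0.1257, -0.0454)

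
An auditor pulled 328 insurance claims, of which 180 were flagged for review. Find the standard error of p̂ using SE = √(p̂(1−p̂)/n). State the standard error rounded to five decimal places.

Sample proportion p̂ = 180/328 = 0.54878.
p̂(1−p̂) = 0.247621.
SE = √(0.247621/328) = 0.02748.

SE = 0.02748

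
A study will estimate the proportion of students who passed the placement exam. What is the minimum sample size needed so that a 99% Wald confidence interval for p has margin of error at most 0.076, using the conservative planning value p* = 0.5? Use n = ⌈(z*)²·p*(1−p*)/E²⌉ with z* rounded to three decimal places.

z* = 2.576 at the 99% level.
p*(1−p*) = 0.50·0.50 = 0.2500.
(z*)²·p*(1−p*)/E² = 6.635776·0.2500/0.005776 = 287.213.
Rounding up, n = 288.

n = 288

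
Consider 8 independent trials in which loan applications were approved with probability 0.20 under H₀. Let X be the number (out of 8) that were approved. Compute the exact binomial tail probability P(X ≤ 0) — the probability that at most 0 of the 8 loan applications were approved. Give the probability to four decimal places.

X is binomial with n = 8 and p = 0.20.
P(X ≤ 0) = C(8,0)·0.20^0·0.80^8.
= 0.167772 = 0.1678.

P = 0.1678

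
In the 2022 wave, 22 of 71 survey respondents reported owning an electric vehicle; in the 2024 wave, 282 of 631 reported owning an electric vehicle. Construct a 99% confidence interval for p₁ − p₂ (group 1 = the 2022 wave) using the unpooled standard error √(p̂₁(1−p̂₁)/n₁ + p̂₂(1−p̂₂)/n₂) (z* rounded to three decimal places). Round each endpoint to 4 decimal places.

(-0.2873, 0.0132)

p̂₁ = 0.30986, p̂₂ = 0.44691, so the observed difference is -0.13705.
Unpooled SE = √(p̂₁(1−p̂₁)/n₁ + p̂₂(1−p̂₂)/n₂) = √(0.003011922 + 0.000391730) = 0.058341.
For 99% confidence, z* = 2.576. Margin of error = 0.15029.
So the interval runs from -0.2873 to 0.0132.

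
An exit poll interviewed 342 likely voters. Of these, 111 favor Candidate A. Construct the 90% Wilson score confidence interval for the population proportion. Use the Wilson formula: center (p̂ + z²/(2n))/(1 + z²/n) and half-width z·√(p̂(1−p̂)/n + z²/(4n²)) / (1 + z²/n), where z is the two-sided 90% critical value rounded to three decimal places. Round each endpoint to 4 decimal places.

(0.2844, 0.3674)

p̂ = 111/342 = 0.32456; z = 1.645, so z² = 2.706025.
1 + z²/n = 1.007912.
Center = (0.32456 + 0.003956)/1.007912 = 0.32594.
Radicand: p̂(1−p̂)/n + z²/(4n²) = 0.000640998 + 0.000005784 = 0.000646782.
Half-width = 1.645·√0.000646782/1.007912 = 0.04151.
CI: 0.32594 ± 0.04151 = (0.2844, 0.3674).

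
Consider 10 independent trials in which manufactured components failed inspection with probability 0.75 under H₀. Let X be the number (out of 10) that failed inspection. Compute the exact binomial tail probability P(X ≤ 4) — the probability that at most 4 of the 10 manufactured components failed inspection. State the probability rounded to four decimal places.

P = 0.0197

X ~ Binomial(n=10, p=0.75).
P(X ≤ 4) = Σ_{j=0}^{4} C(10,j)·0.75^j·0.25^{10−j}.
= 0.000001 + 0.000029 + 0.000386 + 0.003090 + 0.016222 = 0.0197.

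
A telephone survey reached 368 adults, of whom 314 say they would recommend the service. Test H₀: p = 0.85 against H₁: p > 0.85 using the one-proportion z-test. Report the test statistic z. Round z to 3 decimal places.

z = 0.175

p̂ = 314/368 = 0.85326.
Under H₀, SE = √(p₀(1−p₀)/n) = √(0.85·0.15/368) = √0.000346467 = 0.018614.
Test statistic: z = 0.00326/0.018614 = 0.175.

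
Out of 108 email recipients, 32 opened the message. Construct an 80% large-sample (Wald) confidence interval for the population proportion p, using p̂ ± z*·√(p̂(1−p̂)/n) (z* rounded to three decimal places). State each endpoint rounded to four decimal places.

(0.2400, 0.3526)

Sample proportion p̂ = 32/108 = 0.29630.
SE = √(p̂(1−p̂)/n) = √(0.208505/108) = 0.043939.
The 80% critical value is z* = 1.282.
Margin of error: 1.282 × 0.043939 = 0.05633.
So the interval runs from 0.2400 to 0.3526.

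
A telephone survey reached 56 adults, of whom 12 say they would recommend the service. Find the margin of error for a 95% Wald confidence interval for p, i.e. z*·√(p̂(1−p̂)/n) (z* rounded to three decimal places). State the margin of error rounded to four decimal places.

The sample proportion is 12/56 = 0.21429.
SE = √(p̂(1−p̂)/n) = √(0.168367/56) = 0.054832.
z* = 1.960 at the 95% level.
Margin of error = z*·SE = 1.960 × 0.054832 = 0.1075.

ME = 0.1075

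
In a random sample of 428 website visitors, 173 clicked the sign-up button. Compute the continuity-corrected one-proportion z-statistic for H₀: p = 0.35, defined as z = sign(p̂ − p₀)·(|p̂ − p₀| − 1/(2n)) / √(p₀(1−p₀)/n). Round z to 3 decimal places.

The sample proportion is 173/428 = 0.40421. p̂ − p₀ = 0.054206.
1/(2n) = 0.001168.
Corrected numerator: |0.054206| − 0.001168 = 0.053038.
Null standard error: √(0.35·0.65/428) = √0.000531542 = 0.023055.
z = +0.053038/0.023055 = 2.300.

z = 2.300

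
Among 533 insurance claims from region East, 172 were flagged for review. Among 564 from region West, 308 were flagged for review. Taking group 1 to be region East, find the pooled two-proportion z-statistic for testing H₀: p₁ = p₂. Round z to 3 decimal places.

z = -7.455

p̂₁ = 172/533 = 0.32270, p̂₂ = 308/564 = 0.54610.
Pooling: p̂ = 480/1097 = 0.43756.
Pooled SE = √[0.2461009·0.00364922] ≈ 0.029968.
z = -0.22340/0.029968 = -7.455.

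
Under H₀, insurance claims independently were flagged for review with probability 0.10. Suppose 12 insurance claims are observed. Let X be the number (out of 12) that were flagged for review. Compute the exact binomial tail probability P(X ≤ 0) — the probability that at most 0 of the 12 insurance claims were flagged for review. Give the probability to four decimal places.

X is binomial with n = 12 and p = 0.10.
P(X ≤ 0) = C(12,0)·0.10^0·0.90^12.
= 0.282430 = 0.2824.

P = 0.2824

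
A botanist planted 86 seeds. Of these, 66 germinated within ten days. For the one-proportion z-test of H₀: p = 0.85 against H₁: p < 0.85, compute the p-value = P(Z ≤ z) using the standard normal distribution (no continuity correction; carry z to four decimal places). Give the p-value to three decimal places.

Sample proportion p̂ = 66/86 = 0.76744.
Null standard error: √(0.85·0.15/86) = √0.001482558 = 0.038504.
Test statistic (full precision, shown to 4 dp): z = (66/86 − 0.85)/SE₀ ≈ -2.1441.
p-value = P(Z ≤ z) with z = -2.1441 → 0.016.

p-value = 0.016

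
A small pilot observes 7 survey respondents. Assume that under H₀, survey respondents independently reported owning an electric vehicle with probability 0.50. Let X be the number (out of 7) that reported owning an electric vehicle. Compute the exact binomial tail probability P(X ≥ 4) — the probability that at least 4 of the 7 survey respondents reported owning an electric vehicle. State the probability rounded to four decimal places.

X ~ Binomial(n=7, p=0.50).
P(X ≥ 4) = C(7,4)·0.50^4·0.50^3 + C(7,5)·0.50^5·0.50^2 + C(7,6)·0.50^6·0.50^1 + C(7,7)·0.50^7·0.50^0.
= 0.273438 + 0.164062 + 0.054688 + 0.007812 = 0.5000.

P = 0.5000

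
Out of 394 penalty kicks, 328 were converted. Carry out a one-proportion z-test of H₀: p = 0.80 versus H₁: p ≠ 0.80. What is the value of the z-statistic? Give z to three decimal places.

z = 1.612

With x = 328 successes in n = 394, p̂ = 0.83249.
SE₀ = √(0.80·0.20/394) = 0.020152.
Test statistic: z = 0.03249/0.020152 = 1.612.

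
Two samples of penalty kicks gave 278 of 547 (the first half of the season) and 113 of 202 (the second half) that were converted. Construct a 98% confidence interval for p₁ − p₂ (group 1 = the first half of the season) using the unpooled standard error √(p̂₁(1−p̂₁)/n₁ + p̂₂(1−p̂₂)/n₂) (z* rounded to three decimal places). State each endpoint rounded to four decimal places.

p̂₁ = 278/547 = 0.50823, p̂₂ = 113/202 = 0.55941; p̂₁ − p̂₂ = -0.05118.
Unpooled SE = √(p̂₁(1−p̂₁)/n₁ + p̂₂(1−p̂₂)/n₂) = √(0.000456915 + 0.001220153) = 0.040952.
z* = 2.326 at the 98% level. Margin = 2.326·0.040952 = 0.09525.
Interval: -0.05118 ± 0.09525 → (-0.1464, 0.0441).

(-0.1464, 0.0441)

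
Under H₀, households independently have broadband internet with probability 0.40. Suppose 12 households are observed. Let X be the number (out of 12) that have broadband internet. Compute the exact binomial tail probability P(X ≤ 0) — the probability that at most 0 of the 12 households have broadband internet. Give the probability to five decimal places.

P = 0.00218

X ~ Binomial(n=12, p=0.40).
P(X ≤ 0) = C(12,0)·0.40^0·0.60^12.
= 0.002177 = 0.00218.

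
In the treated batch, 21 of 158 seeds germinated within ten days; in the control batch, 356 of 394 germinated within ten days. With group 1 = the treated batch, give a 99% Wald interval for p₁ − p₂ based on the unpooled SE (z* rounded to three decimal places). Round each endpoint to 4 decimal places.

p̂₁ = 21/158 = 0.13291, p̂₂ = 356/394 = 0.90355; p̂₁ − p̂₂ = -0.77064.
Unpooled SE = √(p̂₁(1−p̂₁)/n₁ + p̂₂(1−p̂₂)/n₂) = √(0.000729405 + 0.000221180) = 0.030832.
The 99% critical value is z* = 2.576. Margin = 2.576·0.030832 = 0.07942.
Interval: -0.77064 ± 0.07942 → (-0.8501, -0.6912).

(-0.8501, -0.6912)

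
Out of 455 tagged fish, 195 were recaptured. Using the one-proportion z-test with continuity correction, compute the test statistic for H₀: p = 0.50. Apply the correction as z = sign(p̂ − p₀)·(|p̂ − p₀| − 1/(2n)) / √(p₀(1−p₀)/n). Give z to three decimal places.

With x = 195 successes in n = 455, p̂ = 0.42857. p̂ − p₀ = -0.071429.
Continuity correction 1/(2n) = 1/910 = 0.001099.
Corrected numerator: |-0.071429| − 0.001099 = 0.070330.
SE₀ = √(0.50·0.50/455) = 0.023440.
z = −0.070330/0.023440 = -3.000.

z = -3.000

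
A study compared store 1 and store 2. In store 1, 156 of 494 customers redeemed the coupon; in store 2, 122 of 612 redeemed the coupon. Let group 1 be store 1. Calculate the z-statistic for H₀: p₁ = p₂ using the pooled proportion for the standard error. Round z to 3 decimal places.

z = 4.438

p̂₁ = 156/494 = 0.31579, p̂₂ = 122/612 = 0.19935.
Pooled p̂ = (156+122)/(494+612) = 278/1106 = 0.25136.
Pooled SE = √[0.1881763·0.00365828] ≈ 0.026237.
z = (p̂₁ − p̂₂)/SE = (0.31579 − 0.19935)/0.026237 = 0.11644/0.026237 = 4.438.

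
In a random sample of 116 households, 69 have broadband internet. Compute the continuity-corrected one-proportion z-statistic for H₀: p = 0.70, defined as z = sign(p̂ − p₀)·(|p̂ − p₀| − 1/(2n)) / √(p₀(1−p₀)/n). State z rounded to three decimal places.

z = -2.371

With x = 69 successes in n = 116, p̂ = 0.59483. p̂ − p₀ = -0.105172.
Continuity correction 1/(2n) = 1/232 = 0.004310.
Corrected numerator: |-0.105172| − 0.004310 = 0.100862.
Under H₀, SE = √(p₀(1−p₀)/n) = √(0.70·0.30/116) = √0.001810345 = 0.042548.
z = (−)0.100862/0.042548 = -2.371.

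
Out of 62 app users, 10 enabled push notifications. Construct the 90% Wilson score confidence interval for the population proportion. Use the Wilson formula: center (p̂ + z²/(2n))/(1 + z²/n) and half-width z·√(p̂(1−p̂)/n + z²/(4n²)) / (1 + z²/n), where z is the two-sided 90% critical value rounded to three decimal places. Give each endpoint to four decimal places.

p̂ = 10/62 = 0.16129; z = 1.645, so z² = 2.706025.
1 + z²/n = 1.043646.
Center = (0.16129 + 0.021823)/1.043646 = 0.17546.
Radicand: p̂(1−p̂)/n + z²/(4n²) = 0.002181867 + 0.000175990 = 0.002357857.
Half-width = 1.645·√0.002357857/1.043646 = 0.07654.
So the interval runs from 0.0989 to 0.2520.

(0.0989, 0.2520)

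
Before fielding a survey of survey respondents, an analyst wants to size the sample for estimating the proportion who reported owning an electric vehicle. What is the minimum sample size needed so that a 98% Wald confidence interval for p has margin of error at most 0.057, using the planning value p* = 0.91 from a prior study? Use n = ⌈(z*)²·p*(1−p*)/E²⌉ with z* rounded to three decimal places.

n = 137

The 98% critical value is z* = 2.326.
p*(1−p*) = 0.91·0.09 = 0.0819.
Required n before rounding: 5.410276 × 0.0819 / 0.057² = 136.381.
⌈136.381⌉ = 137.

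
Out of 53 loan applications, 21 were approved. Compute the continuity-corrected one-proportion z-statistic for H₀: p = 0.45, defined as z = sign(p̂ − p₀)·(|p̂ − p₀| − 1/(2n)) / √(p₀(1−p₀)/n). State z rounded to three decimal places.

Sample proportion p̂ = 21/53 = 0.39623. p̂ − p₀ = -0.053774.
1/(2n) = 0.009434.
Corrected numerator: |-0.053774| − 0.009434 = 0.044340.
Under H₀, SE = √(p₀(1−p₀)/n) = √(0.45·0.55/53) = √0.004669811 = 0.068336.
z = (−)0.044340/0.068336 = -0.649.

z = -0.649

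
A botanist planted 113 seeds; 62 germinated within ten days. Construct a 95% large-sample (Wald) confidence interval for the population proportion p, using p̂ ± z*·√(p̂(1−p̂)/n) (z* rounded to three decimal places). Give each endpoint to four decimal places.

Sample proportion p̂ = 62/113 = 0.54867.
SE = √(p̂(1−p̂)/n) = √(0.247631/113) = 0.046813.
z* = 1.960 at the 95% level.
Margin = 1.960·0.046813 = 0.09175.
Interval: 0.54867 ± 0.09175 → (0.4569, 0.6404).

(0.4569, 0.6404)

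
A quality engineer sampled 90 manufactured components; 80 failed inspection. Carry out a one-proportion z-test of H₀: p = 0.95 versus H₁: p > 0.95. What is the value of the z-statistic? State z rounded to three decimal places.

z = -2.660

p̂ = 80/90 = 0.88889.
Under H₀, SE = √(p₀(1−p₀)/n) = √(0.95·0.05/90) = √0.000527778 = 0.022973.
z = (p̂ − p₀)/SE = (0.88889 − 0.95)/0.022973 = -2.660.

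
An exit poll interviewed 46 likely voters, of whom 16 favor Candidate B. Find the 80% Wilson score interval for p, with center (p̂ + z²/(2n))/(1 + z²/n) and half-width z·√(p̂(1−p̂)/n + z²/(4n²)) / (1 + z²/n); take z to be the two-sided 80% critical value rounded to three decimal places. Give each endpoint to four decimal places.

Here p̂ = 16/46 = 0.34783 and z = 1.282 (z² = 1.643524).
Denominator 1 + z²/n = 1 + 1.643524/46 = 1.035729.
Center = (0.34783 + 0.017864)/1.035729 = 0.35308.
Radicand: p̂(1−p̂)/n + z²/(4n²) = 0.004931372 + 0.000194178 = 0.005125550.
Half-width = z·√(radicand)/denom = 1.282·0.071593/1.035729 = 0.08862.
CI: 0.35308 ± 0.08862 = (0.2645, 0.4417).

(0.2645, 0.4417)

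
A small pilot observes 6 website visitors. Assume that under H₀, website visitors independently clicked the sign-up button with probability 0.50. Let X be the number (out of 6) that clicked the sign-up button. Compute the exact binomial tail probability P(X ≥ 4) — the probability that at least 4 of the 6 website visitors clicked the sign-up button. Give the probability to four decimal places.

X is binomial with n = 6 and p = 0.50.
P(X ≥ 4) = C(6,4)·0.50^4·0.50^2 + C(6,5)·0.50^5·0.50^1 + C(6,6)·0.50^6·0.50^0.
= 0.234375 + 0.093750 + 0.015625 = 0.3438.

P = 0.3438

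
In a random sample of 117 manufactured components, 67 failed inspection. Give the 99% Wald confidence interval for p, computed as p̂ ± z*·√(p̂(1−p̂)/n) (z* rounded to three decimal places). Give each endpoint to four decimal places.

The sample proportion is 67/117 = 0.57265.
SE = √(p̂(1−p̂)/n) = √(0.244722/117) = 0.045734.
The 99% critical value is z* = 2.576.
Margin = 2.576·0.045734 = 0.11781.
So the interval runs from 0.4548 to 0.6905.

(0.4548, 0.6905)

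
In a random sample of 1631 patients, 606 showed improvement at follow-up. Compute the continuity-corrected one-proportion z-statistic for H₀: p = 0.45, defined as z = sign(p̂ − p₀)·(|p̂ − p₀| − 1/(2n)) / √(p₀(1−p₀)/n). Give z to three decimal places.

z = -6.343

p̂ = 606/1631 = 0.37155. p̂ − p₀ = -0.078449.
Continuity correction 1/(2n) = 1/3262 = 0.000307.
Corrected numerator: |-0.078449| − 0.000307 = 0.078142.
Under H₀, SE = √(p₀(1−p₀)/n) = √(0.45·0.55/1631) = √0.000151747 = 0.012319.
z = −0.078142/0.012319 = -6.343.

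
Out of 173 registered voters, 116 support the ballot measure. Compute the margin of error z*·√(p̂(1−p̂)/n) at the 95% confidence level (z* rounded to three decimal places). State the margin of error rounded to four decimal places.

The sample proportion is 116/173 = 0.67052.
Standard error of p̂: √(0.220923/173) = √0.001277011 = 0.035735.
The 95% critical value is z* = 1.960.
ME = 1.960·0.035735 = 0.0700.

ME = 0.0700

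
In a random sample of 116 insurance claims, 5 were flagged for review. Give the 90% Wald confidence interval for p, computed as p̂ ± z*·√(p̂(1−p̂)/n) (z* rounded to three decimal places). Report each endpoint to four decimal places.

(0.0121, 0.0741)

p̂ = 5/116 = 0.04310.
SE(p̂) = √(0.04310·0.95690/116) = 0.018856.
z* = 1.645 at the 90% level.
Margin of error: 1.645 × 0.018856 = 0.03102.
Interval: 0.04310 ± 0.03102 → (0.0121, 0.0741).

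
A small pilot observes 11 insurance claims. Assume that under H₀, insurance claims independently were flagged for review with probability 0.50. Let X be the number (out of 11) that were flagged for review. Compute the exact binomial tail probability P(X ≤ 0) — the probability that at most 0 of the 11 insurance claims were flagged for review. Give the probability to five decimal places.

X is binomial with n = 11 and p = 0.50.
P(X ≤ 0) = C(11,0)·0.50^0·0.50^11.
= 0.000488 = 0.00049.

P = 0.00049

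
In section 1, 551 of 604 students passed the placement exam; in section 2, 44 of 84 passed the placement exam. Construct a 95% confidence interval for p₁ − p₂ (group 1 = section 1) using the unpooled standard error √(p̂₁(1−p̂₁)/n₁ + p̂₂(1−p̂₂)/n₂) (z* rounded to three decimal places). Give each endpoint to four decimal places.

(0.2793, 0.4976)

p̂₁ = 551/604 = 0.91225, p̂₂ = 44/84 = 0.52381; p̂₁ − p̂₂ = 0.38844.
Unpooled SE = √(p̂₁(1−p̂₁)/n₁ + p̂₂(1−p̂₂)/n₂) = √(0.000132531 + 0.002969442) = 0.055695.
z* = 1.960 at the 95% level. Margin of error = 0.10916.
CI: 0.38844 ± 0.10916 = (0.2793, 0.4976).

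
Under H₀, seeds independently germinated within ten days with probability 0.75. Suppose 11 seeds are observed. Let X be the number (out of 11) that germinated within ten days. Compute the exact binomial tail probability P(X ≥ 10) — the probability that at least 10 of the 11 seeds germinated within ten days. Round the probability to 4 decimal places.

X is binomial with n = 11 and p = 0.75.
P(X ≥ 10) = C(11,10)·0.75^10·0.25^1 + C(11,11)·0.75^11·0.25^0.
= 0.154862 + 0.042235 = 0.1971.

P = 0.1971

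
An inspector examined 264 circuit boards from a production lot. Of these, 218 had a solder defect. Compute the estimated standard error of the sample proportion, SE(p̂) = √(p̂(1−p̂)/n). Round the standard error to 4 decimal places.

SE = 0.0233

Sample proportion p̂ = 218/264 = 0.82576.
p̂(1−p̂) = 0.143880.
SE = √(0.143880/264) = 0.0233.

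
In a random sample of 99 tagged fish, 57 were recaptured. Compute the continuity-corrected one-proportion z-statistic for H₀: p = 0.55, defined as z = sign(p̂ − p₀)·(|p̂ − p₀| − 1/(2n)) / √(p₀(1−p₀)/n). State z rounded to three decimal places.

With x = 57 successes in n = 99, p̂ = 0.57576. p̂ − p₀ = 0.025758.
Continuity correction 1/(2n) = 1/198 = 0.005051.
Corrected numerator: |0.025758| − 0.005051 = 0.020707.
SE₀ = √(0.55·0.45/99) = 0.050000.
z = (+)0.020707/0.050000 = 0.414.

z = 0.414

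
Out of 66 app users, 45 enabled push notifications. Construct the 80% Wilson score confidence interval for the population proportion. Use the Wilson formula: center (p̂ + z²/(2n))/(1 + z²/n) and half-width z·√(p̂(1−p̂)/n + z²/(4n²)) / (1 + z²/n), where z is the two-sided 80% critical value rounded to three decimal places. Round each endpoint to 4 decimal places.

(0.6047, 0.7501)

Here p̂ = 45/66 = 0.68182 and z = 1.282 (z² = 1.643524).
Denominator 1 + z²/n = 1 + 1.643524/66 = 1.024902.
Center = (0.68182 + 0.012451)/1.024902 = 0.67740.
Radicand: p̂(1−p̂)/n + z²/(4n²) = 0.003287002 + 0.000094325 = 0.003381327.
Half-width = z·√(radicand)/denom = 1.282·0.058149/1.024902 = 0.07274.
So the interval runs from 0.6047 to 0.7501.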